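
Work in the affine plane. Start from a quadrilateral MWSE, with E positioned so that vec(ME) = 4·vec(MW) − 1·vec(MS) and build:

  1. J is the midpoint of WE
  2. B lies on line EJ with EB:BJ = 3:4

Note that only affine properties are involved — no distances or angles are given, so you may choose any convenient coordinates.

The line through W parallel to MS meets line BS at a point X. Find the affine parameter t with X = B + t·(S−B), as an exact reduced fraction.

Set M = (0, 0), W = (1, 0), S = (0, 1), E = (4, -1); any affine frame gives the same invariant.
1. J is the midpoint of WE ⇒ J = (5/2, -1/2)
2. B lies on line EJ with EB:BJ = 3:4 ⇒ B = (47/14, -11/14)
through W parallel to MS: direction (0, 1); meets BS at X = (1, 22/47)
X = B + t·(S−B) with t = 33/47

t = 33/47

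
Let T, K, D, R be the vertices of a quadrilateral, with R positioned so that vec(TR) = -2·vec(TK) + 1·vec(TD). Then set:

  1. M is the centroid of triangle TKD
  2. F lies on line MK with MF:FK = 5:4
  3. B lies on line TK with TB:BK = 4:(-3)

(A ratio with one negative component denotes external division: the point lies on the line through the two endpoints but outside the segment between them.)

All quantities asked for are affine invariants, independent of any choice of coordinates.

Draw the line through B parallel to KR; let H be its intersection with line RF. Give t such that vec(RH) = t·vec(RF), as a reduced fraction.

t = 81/4

Assign T = (0, 0), K = (1, 0), D = (0, 1), R = (-2, 1) — the answer is frame-independent, so this choice is without loss of generality.
1. M is the centroid of triangle TKD ⇒ M = (1/3, 1/3)
2. F lies on line MK with MF:FK = 5:4 ⇒ F = (19/27, 4/27)
3. B lies on line TK with TB:BK = 4:(-3) ⇒ B = (4, 0)
through B parallel to KR: direction (-3, 1); meets RF at H = (211/4, -65/4)
H = R + t·(F−R) with t = 81/4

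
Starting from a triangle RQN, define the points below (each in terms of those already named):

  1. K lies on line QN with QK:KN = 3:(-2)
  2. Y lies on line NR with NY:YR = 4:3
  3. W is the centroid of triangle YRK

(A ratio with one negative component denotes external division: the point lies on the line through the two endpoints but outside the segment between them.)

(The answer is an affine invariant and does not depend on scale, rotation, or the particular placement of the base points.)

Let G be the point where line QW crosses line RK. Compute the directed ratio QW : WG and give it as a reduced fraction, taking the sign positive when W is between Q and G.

QW:WG = 19/2

Work in coordinates with R = (0, 0), Q = (1, 0), N = (0, 1).
1. K lies on line QN with QK:KN = 3:(-2) ⇒ K = (-2, 3)
2. Y lies on line NR with NY:YR = 4:3 ⇒ Y = (0, 3/7)
3. W is the centroid of triangle YRK ⇒ W = (-2/3, 8/7)
line QW meets RK at G = (-16/19, 24/19)
W = Q + t·(G−Q) with t = 19/21, so QW:WG = 19/21:2/21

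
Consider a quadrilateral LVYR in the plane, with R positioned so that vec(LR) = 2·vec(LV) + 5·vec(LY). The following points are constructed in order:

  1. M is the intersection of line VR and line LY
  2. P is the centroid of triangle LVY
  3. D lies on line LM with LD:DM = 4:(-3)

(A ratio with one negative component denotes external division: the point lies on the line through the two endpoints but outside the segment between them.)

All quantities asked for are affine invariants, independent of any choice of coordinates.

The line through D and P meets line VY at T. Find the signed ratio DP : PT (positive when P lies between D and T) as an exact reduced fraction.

DP:PT = 62

Set L = (0, 0), V = (1, 0), Y = (0, 1), R = (2, 5); any affine frame gives the same invariant.
1. M is the intersection of line VR and line LY ⇒ M = (0, -5)
2. P is the centroid of triangle LVY ⇒ P = (1/3, 1/3)
3. D lies on line LM with LD:DM = 4:(-3) ⇒ D = (0, -20)
line DP meets VY at T = (21/62, 41/62)
P = D + t·(T−D) with t = 62/63, so DP:PT = 62/63:1/63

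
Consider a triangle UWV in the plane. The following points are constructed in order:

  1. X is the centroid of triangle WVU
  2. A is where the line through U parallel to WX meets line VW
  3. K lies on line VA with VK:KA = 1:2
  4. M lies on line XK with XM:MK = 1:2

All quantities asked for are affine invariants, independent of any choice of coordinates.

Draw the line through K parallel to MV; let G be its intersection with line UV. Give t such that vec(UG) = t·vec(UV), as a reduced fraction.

Set U = (0, 0), W = (1, 0), V = (0, 1); any affine frame gives the same invariant.
1. X is the centroid of triangle WVU ⇒ X = (1/3, 1/3)
2. A is where the line through U parallel to WX meets line VW ⇒ A = (2, -1)
3. K lies on line VA with VK:KA = 1:2 ⇒ K = (2/3, 1/3)
4. M lies on line XK with XM:MK = 1:2 ⇒ M = (4/9, 1/3)
through K parallel to MV: direction (-4/9, 2/3); meets UV at G = (0, 4/3)
G = U + t·(V−U) with t = 4/3

t = 4/3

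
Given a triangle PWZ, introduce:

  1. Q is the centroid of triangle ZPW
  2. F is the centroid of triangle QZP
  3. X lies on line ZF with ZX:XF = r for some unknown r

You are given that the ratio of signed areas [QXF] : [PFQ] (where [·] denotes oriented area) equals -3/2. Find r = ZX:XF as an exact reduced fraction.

Set P = (0, 0), W = (1, 0), Z = (0, 1); any affine frame gives the same invariant.
1. Q is the centroid of triangle ZPW ⇒ Q = (1/3, 1/3)
2. F is the centroid of triangle QZP ⇒ F = (1/9, 4/9)
3. With ZX:XF = r, write λ = r/(r+1) so X = Z + λ·(F−Z); X is affine-linear in λ
Every point depending on X is an affine combination of X and λ-independent points, so each such coordinate is linear in λ; the λ² term in each signed area is a multiple of (F−Z)×(F−Z) = 0, so 2·[QXF] and 2·[PFQ] are each linear in λ. Evaluating at λ=0 and λ=1:
  2·[QXF] = -1/9·λ + 1/9,   2·[PFQ] = -1/9
So [QXF]:[PFQ] = (-1/9·λ + 1/9) / (-1/9). Setting this equal to -3/2:
  -1/9·λ + 1/9 = -3/2·(-1/9)  ⇒  λ = -1/2
Then r = λ/(1−λ) = (-1/2)/(3/2) = -1/3. Check: with r = -1/3, X = (-1/18, 23/18) and [QXF]:[PFQ] = -3/2 as required.

r = -1/3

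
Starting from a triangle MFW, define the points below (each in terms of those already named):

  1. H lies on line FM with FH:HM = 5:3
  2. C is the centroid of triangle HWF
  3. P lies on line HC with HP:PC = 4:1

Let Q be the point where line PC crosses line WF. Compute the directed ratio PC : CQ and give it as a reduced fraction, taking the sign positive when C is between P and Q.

PC:CQ = 2/5

Work in coordinates with M = (0, 0), F = (1, 0), W = (0, 1).
1. H lies on line FM with FH:HM = 5:3 ⇒ H = (3/8, 0)
2. C is the centroid of triangle HWF ⇒ C = (11/24, 1/3)
3. P lies on line HC with HP:PC = 4:1 ⇒ P = (53/120, 4/15)
line PC meets WF at Q = (1/2, 1/2)
C = P + t·(Q−P) with t = 2/7, so PC:CQ = 2/7:5/7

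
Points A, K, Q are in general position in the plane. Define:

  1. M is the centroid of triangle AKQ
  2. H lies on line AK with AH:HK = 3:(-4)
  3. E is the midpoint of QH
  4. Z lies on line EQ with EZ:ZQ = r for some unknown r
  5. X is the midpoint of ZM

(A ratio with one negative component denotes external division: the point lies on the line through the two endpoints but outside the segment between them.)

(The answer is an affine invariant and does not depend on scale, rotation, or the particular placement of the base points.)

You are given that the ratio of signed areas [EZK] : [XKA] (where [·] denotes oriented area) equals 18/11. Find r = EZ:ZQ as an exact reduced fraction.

Choose coordinates A = (0, 0), K = (1, 0), Q = (0, 1).
1. M is the centroid of triangle AKQ ⇒ M = (1/3, 1/3)
2. H lies on line AK with AH:HK = 3:(-4) ⇒ H = (-3, 0)
3. E is the midpoint of QH ⇒ E = (-3/2, 1/2)
4. With EZ:ZQ = r, write λ = r/(r+1) so Z = E + λ·(Q−E); Z is affine-linear in λ
5. X is the midpoint of ZM ⇒ X is an affine combination of earlier points and hence also affine-linear in λ
Every point depending on Z is an affine combination of Z and λ-independent points, so each such coordinate is linear in λ; the λ² term in each signed area is a multiple of (Q−E)×(Q−E) = 0, so 2·[EZK] and 2·[XKA] are each linear in λ. Evaluating at λ=0 and λ=1:
  2·[EZK] = -2·λ,   2·[XKA] = -1/4·λ − 5/12
So [EZK]:[XKA] = (-2·λ) / (-1/4·λ − 5/12). Setting this equal to 18/11:
  -2·λ = 18/11·(-1/4·λ − 5/12)  ⇒  λ = 3/7
Then r = λ/(1−λ) = (3/7)/(4/7) = 3/4. Check: with r = 3/4, Z = (-6/7, 5/7) and [EZK]:[XKA] = 18/11 as required.

r = 3/4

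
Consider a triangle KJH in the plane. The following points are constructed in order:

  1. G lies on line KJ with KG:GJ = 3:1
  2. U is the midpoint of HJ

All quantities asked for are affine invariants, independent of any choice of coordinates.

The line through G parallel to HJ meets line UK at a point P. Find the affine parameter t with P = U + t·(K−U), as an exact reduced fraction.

Set K = (0, 0), J = (1, 0), H = (0, 1); any affine frame gives the same invariant.
1. G lies on line KJ with KG:GJ = 3:1 ⇒ G = (3/4, 0)
2. U is the midpoint of HJ ⇒ U = (1/2, 1/2)
through G parallel to HJ: direction (1, -1); meets UK at P = (3/8, 3/8)
P = U + t·(K−U) with t = 1/4

t = 1/4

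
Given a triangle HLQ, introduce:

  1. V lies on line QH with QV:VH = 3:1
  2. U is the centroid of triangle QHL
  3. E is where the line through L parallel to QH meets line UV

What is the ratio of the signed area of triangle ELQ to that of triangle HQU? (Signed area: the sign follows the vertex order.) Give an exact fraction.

[ELQ]:[HQU] = 3/2

Assign H = (0, 0), L = (1, 0), Q = (0, 1) — the answer is frame-independent, so this choice is without loss of generality.
1. V lies on line QH with QV:VH = 3:1 ⇒ V = (0, 1/4)
2. U is the centroid of triangle QHL ⇒ U = (1/3, 1/3)
3. E is where the line through L parallel to QH meets line UV ⇒ E = (1, 1/2)
2·[ELQ] = -1/2, 2·[HQU] = -1/3
[ELQ]:[HQU] = -1/2:-1/3 = 3/2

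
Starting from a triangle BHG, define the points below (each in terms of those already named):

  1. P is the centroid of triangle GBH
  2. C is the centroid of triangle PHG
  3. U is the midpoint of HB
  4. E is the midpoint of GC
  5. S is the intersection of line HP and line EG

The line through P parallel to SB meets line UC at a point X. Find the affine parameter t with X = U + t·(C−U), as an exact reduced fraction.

t = 9/11

Assign B = (0, 0), H = (1, 0), G = (0, 1) — the answer is frame-independent, so this choice is without loss of generality.
1. P is the centroid of triangle GBH ⇒ P = (1/3, 1/3)
2. C is the centroid of triangle PHG ⇒ C = (4/9, 4/9)
3. U is the midpoint of HB ⇒ U = (1/2, 0)
4. E is the midpoint of GC ⇒ E = (2/9, 13/18)
5. S is the intersection of line HP and line EG ⇒ S = (2/3, 1/6)
through P parallel to SB: direction (-2/3, -1/6); meets UC at X = (5/11, 4/11)
X = U + t·(C−U) with t = 9/11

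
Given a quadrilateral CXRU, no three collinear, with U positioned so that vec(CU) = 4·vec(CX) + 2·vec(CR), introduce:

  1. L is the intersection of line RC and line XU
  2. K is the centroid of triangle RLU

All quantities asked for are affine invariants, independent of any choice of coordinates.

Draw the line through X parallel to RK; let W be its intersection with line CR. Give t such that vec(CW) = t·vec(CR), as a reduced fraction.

t = 1/6

Set C = (0, 0), X = (1, 0), R = (0, 1), U = (4, 2); any affine frame gives the same invariant.
1. L is the intersection of line RC and line XU ⇒ L = (0, -2/3)
2. K is the centroid of triangle RLU ⇒ K = (4/3, 7/9)
through X parallel to RK: direction (4/3, -2/9); meets CR at W = (0, 1/6)
W = C + t·(R−C) with t = 1/6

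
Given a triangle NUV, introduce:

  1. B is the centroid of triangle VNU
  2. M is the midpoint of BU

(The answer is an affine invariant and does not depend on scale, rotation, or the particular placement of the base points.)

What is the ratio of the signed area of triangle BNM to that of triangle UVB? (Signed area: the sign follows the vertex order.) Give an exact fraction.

Work in coordinates with N = (0, 0), U = (1, 0), V = (0, 1).
1. B is the centroid of triangle VNU ⇒ B = (1/3, 1/3)
2. M is the midpoint of BU ⇒ M = (2/3, 1/6)
2·[BNM] = 1/6, 2·[UVB] = 1/3
[BNM]:[UVB] = 1/6:1/3 = 1/2

[BNM]:[UVB] = 1/2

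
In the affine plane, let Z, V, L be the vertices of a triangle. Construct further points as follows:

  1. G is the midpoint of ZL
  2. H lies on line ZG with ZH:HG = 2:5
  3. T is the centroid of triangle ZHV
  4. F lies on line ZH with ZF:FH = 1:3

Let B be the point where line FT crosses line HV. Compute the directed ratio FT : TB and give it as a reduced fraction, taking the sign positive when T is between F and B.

FT:TB = 5/4

Assign Z = (0, 0), V = (1, 0), L = (0, 1) — the answer is frame-independent, so this choice is without loss of generality.
1. G is the midpoint of ZL ⇒ G = (0, 1/2)
2. H lies on line ZG with ZH:HG = 2:5 ⇒ H = (0, 1/7)
3. T is the centroid of triangle ZHV ⇒ T = (1/3, 1/21)
4. F lies on line ZH with ZF:FH = 1:3 ⇒ F = (0, 1/28)
line FT meets HV at B = (3/5, 2/35)
T = F + t·(B−F) with t = 5/9, so FT:TB = 5/9:4/9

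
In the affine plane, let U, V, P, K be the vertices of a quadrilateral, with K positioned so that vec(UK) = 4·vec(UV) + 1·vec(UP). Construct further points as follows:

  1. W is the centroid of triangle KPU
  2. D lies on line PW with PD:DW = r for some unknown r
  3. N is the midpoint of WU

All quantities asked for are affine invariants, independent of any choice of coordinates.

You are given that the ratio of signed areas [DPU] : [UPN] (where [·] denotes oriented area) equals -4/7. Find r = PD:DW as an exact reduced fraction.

r = 2/5

Choose coordinates U = (0, 0), V = (1, 0), P = (0, 1), K = (4, 1).
1. W is the centroid of triangle KPU ⇒ W = (4/3, 2/3)
2. With PD:DW = r, write λ = r/(r+1) so D = P + λ·(W−P); D is affine-linear in λ
3. N is the midpoint of WU ⇒ N = (2/3, 1/3)
Every point depending on D is an affine combination of D and λ-independent points, so each such coordinate is linear in λ; the λ² term in each signed area is a multiple of (W−P)×(W−P) = 0, so 2·[DPU] and 2·[UPN] are each linear in λ. Evaluating at λ=0 and λ=1:
  2·[DPU] = 4/3·λ,   2·[UPN] = -2/3
So [DPU]:[UPN] = (4/3·λ) / (-2/3). Setting this equal to -4/7:
  4/3·λ = -4/7·(-2/3)  ⇒  λ = 2/7
Then r = λ/(1−λ) = (2/7)/(5/7) = 2/5. Check: with r = 2/5, D = (8/21, 19/21) and [DPU]:[UPN] = -4/7 as required.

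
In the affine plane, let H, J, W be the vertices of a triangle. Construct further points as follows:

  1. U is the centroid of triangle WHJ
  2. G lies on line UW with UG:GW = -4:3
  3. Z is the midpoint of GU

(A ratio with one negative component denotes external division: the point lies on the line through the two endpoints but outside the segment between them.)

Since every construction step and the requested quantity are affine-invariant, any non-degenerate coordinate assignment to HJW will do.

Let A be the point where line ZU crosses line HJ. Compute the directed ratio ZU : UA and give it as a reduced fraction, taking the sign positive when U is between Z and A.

ZU:UA = 4

Set H = (0, 0), J = (1, 0), W = (0, 1); any affine frame gives the same invariant.
1. U is the centroid of triangle WHJ ⇒ U = (1/3, 1/3)
2. G lies on line UW with UG:GW = -4:3 ⇒ G = (-1, 3)
3. Z is the midpoint of GU ⇒ Z = (-1/3, 5/3)
line ZU meets HJ at A = (1/2, 0)
U = Z + t·(A−Z) with t = 4/5, so ZU:UA = 4/5:1/5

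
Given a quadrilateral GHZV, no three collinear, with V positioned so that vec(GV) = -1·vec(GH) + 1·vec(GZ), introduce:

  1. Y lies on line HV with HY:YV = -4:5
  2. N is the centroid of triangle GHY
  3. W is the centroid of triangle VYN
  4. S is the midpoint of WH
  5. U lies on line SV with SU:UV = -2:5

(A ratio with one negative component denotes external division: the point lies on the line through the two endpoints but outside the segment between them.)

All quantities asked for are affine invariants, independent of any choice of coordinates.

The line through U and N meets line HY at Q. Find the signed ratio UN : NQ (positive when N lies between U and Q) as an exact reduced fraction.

UN:NQ = -13/18

Choose coordinates G = (0, 0), H = (1, 0), Z = (0, 1), V = (-1, 1).
1. Y lies on line HV with HY:YV = -4:5 ⇒ Y = (9, -4)
2. N is the centroid of triangle GHY ⇒ N = (10/3, -4/3)
3. W is the centroid of triangle VYN ⇒ W = (34/9, -13/9)
4. S is the midpoint of WH ⇒ S = (43/18, -13/18)
5. U lies on line SV with SU:UV = -2:5 ⇒ U = (251/54, -101/54)
line UN meets HY at Q = (67/13, -27/13)
N = U + t·(Q−U) with t = -13/5, so UN:NQ = -13/5:18/5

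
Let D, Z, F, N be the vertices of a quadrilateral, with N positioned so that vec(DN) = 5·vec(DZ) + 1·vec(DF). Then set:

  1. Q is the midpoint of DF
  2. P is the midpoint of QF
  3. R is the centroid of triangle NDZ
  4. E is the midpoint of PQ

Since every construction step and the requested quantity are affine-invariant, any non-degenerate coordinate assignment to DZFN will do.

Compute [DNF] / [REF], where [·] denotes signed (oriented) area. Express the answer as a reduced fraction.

Assign D = (0, 0), Z = (1, 0), F = (0, 1), N = (5, 1) — the answer is frame-independent, so this choice is without loss of generality.
1. Q is the midpoint of DF ⇒ Q = (0, 1/2)
2. P is the midpoint of QF ⇒ P = (0, 3/4)
3. R is the centroid of triangle NDZ ⇒ R = (2, 1/3)
4. E is the midpoint of PQ ⇒ E = (0, 5/8)
2·[DNF] = 5, 2·[REF] = -3/4
[DNF]:[REF] = 5:-3/4 = -20/3

[DNF]:[REF] = -20/3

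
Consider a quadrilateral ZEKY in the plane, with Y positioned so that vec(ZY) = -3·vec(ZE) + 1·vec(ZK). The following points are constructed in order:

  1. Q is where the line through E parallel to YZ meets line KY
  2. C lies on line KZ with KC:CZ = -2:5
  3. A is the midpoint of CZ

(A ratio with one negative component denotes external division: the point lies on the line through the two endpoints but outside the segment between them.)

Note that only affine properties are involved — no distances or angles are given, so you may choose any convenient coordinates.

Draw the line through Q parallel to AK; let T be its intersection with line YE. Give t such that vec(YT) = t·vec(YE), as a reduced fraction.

t = 1/4

Choose coordinates Z = (0, 0), E = (1, 0), K = (0, 1), Y = (-3, 1).
1. Q is where the line through E parallel to YZ meets line KY ⇒ Q = (-2, 1)
2. C lies on line KZ with KC:CZ = -2:5 ⇒ C = (0, 5/3)
3. A is the midpoint of CZ ⇒ A = (0, 5/6)
through Q parallel to AK: direction (0, 1/6); meets YE at T = (-2, 3/4)
T = Y + t·(E−Y) with t = 1/4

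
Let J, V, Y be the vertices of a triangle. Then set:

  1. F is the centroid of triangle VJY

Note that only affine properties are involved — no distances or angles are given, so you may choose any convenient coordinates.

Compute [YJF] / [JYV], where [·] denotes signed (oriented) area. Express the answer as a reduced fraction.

[YJF]:[JYV] = -1/3

Assign J = (0, 0), V = (1, 0), Y = (0, 1) — the answer is frame-independent, so this choice is without loss of generality.
1. F is the centroid of triangle VJY ⇒ F = (1/3, 1/3)
2·[YJF] = 1/3, 2·[JYV] = -1
[YJF]:[JYV] = 1/3:-1 = -1/3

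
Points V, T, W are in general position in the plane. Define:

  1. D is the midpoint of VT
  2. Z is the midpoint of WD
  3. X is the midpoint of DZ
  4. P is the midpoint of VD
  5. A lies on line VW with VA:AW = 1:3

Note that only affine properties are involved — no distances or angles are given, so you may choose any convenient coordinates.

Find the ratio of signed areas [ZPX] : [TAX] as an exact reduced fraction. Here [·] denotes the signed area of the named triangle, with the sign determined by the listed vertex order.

Set V = (0, 0), T = (1, 0), W = (0, 1); any affine frame gives the same invariant.
1. D is the midpoint of VT ⇒ D = (1/2, 0)
2. Z is the midpoint of WD ⇒ Z = (1/4, 1/2)
3. X is the midpoint of DZ ⇒ X = (3/8, 1/4)
4. P is the midpoint of VD ⇒ P = (1/4, 0)
5. A lies on line VW with VA:AW = 1:3 ⇒ A = (0, 1/4)
2·[ZPX] = 1/16, 2·[TAX] = -3/32
[ZPX]:[TAX] = 1/16:-3/32 = -2/3

[ZPX]:[TAX] = -2/3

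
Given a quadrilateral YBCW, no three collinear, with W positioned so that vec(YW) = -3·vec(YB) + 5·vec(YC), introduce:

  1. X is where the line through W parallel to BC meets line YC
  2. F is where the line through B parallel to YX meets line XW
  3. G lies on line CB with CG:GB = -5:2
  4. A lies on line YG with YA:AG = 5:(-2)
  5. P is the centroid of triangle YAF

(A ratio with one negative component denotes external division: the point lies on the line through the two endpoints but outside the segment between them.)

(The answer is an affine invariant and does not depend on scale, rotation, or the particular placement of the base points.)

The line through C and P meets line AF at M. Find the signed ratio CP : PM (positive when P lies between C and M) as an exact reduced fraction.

CP:PM = 22/35

Work in coordinates with Y = (0, 0), B = (1, 0), C = (0, 1), W = (-3, 5).
1. X is where the line through W parallel to BC meets line YC ⇒ X = (0, 2)
2. F is where the line through B parallel to YX meets line XW ⇒ F = (1, 1)
3. G lies on line CB with CG:GB = -5:2 ⇒ G = (5/3, -2/3)
4. A lies on line YG with YA:AG = 5:(-2) ⇒ A = (25/9, -10/9)
5. P is the centroid of triangle YAF ⇒ P = (34/27, -1/27)
line CP meets AF at M = (323/99, -167/99)
P = C + t·(M−C) with t = 22/57, so CP:PM = 22/57:35/57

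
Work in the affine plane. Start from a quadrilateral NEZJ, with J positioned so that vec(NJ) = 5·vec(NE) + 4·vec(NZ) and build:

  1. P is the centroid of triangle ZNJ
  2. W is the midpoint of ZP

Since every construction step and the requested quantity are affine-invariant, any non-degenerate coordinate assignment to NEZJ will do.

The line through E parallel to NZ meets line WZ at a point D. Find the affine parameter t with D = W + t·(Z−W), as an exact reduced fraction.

Choose coordinates N = (0, 0), E = (1, 0), Z = (0, 1), J = (5, 4).
1. P is the centroid of triangle ZNJ ⇒ P = (5/3, 5/3)
2. W is the midpoint of ZP ⇒ W = (5/6, 4/3)
through E parallel to NZ: direction (0, 1); meets WZ at D = (1, 7/5)
D = W + t·(Z−W) with t = -1/5

t = -1/5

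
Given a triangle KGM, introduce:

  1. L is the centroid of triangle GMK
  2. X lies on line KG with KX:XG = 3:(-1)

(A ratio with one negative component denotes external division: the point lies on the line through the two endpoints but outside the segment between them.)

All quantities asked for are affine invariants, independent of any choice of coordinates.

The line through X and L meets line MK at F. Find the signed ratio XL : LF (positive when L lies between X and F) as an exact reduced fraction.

Assign K = (0, 0), G = (1, 0), M = (0, 1) — the answer is frame-independent, so this choice is without loss of generality.
1. L is the centroid of triangle GMK ⇒ L = (1/3, 1/3)
2. X lies on line KG with KX:XG = 3:(-1) ⇒ X = (3/2, 0)
line XL meets MK at F = (0, 3/7)
L = X + t·(F−X) with t = 7/9, so XL:LF = 7/9:2/9

XL:LF = 7/2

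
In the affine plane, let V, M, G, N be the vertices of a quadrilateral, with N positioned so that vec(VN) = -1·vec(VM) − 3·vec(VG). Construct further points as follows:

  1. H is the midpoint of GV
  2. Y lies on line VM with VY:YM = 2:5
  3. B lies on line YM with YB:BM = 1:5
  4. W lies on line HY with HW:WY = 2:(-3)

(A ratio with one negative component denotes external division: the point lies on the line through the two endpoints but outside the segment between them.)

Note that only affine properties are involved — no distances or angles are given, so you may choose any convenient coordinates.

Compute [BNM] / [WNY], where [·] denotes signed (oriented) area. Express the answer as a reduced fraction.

[BNM]:[WNY] = 25/63

Set V = (0, 0), M = (1, 0), G = (0, 1), N = (-1, -3); any affine frame gives the same invariant.
1. H is the midpoint of GV ⇒ H = (0, 1/2)
2. Y lies on line VM with VY:YM = 2:5 ⇒ Y = (2/7, 0)
3. B lies on line YM with YB:BM = 1:5 ⇒ B = (17/42, 0)
4. W lies on line HY with HW:WY = 2:(-3) ⇒ W = (-4/7, 3/2)
2·[BNM] = 25/14, 2·[WNY] = 9/2
[BNM]:[WNY] = 25/14:9/2 = 25/63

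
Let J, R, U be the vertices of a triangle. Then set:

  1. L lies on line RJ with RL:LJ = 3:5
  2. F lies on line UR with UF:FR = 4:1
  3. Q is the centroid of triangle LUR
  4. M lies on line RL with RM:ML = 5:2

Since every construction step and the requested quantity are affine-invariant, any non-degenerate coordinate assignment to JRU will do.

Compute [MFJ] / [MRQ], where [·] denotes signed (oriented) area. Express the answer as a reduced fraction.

Assign J = (0, 0), R = (1, 0), U = (0, 1) — the answer is frame-independent, so this choice is without loss of generality.
1. L lies on line RJ with RL:LJ = 3:5 ⇒ L = (5/8, 0)
2. F lies on line UR with UF:FR = 4:1 ⇒ F = (4/5, 1/5)
3. Q is the centroid of triangle LUR ⇒ Q = (13/24, 1/3)
4. M lies on line RL with RM:ML = 5:2 ⇒ M = (41/56, 0)
2·[MFJ] = 41/280, 2·[MRQ] = 5/56
[MFJ]:[MRQ] = 41/280:5/56 = 41/25

[MFJ]:[MRQ] = 41/25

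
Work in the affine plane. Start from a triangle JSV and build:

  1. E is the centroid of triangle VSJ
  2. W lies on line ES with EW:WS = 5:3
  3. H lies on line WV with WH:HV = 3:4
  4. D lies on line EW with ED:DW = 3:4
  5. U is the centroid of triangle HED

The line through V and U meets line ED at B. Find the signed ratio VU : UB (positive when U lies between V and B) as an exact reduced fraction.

VU:UB = 6

Assign J = (0, 0), S = (1, 0), V = (0, 1) — the answer is frame-independent, so this choice is without loss of generality.
1. E is the centroid of triangle VSJ ⇒ E = (1/3, 1/3)
2. W lies on line ES with EW:WS = 5:3 ⇒ W = (3/4, 1/8)
3. H lies on line WV with WH:HV = 3:4 ⇒ H = (3/7, 1/2)
4. D lies on line EW with ED:DW = 3:4 ⇒ D = (43/84, 41/168)
5. U is the centroid of triangle HED ⇒ U = (107/252, 181/504)
line VU meets ED at B = (107/216, 109/432)
U = V + t·(B−V) with t = 6/7, so VU:UB = 6/7:1/7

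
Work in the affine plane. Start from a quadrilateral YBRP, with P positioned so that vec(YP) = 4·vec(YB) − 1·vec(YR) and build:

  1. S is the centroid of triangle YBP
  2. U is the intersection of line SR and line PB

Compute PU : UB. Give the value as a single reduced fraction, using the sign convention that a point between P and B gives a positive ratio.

Work in coordinates with Y = (0, 0), B = (1, 0), R = (0, 1), P = (4, -1).
1. S is the centroid of triangle YBP ⇒ S = (5/3, -1/3)
2. U is the intersection of line SR and line PB ⇒ U = (10/7, -1/7)
U = P + t·(B−P) with t = 6/7, so PU:UB = t:(1−t) = 6/7:1/7

PU:UB = 6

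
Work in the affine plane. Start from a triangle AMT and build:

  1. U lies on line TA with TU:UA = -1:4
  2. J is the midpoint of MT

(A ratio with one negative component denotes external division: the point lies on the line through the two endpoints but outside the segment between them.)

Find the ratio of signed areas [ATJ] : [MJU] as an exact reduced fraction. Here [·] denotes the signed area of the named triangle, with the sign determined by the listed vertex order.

[ATJ]:[MJU] = 3

Set A = (0, 0), M = (1, 0), T = (0, 1); any affine frame gives the same invariant.
1. U lies on line TA with TU:UA = -1:4 ⇒ U = (0, 4/3)
2. J is the midpoint of MT ⇒ J = (1/2, 1/2)
2·[ATJ] = -1/2, 2·[MJU] = -1/6
[ATJ]:[MJU] = -1/2:-1/6 = 3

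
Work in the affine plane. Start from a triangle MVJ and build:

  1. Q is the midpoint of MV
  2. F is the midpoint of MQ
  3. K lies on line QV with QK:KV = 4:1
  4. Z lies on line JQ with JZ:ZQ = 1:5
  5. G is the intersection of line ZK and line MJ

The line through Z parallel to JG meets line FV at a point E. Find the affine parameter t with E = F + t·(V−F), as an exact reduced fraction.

Choose coordinates M = (0, 0), V = (1, 0), J = (0, 1).
1. Q is the midpoint of MV ⇒ Q = (1/2, 0)
2. F is the midpoint of MQ ⇒ F = (1/4, 0)
3. K lies on line QV with QK:KV = 4:1 ⇒ K = (9/10, 0)
4. Z lies on line JQ with JZ:ZQ = 1:5 ⇒ Z = (1/12, 5/6)
5. G is the intersection of line ZK and line MJ ⇒ G = (0, 45/49)
through Z parallel to JG: direction (0, -4/49); meets FV at E = (1/12, 0)
E = F + t·(V−F) with t = -2/9

t = -2/9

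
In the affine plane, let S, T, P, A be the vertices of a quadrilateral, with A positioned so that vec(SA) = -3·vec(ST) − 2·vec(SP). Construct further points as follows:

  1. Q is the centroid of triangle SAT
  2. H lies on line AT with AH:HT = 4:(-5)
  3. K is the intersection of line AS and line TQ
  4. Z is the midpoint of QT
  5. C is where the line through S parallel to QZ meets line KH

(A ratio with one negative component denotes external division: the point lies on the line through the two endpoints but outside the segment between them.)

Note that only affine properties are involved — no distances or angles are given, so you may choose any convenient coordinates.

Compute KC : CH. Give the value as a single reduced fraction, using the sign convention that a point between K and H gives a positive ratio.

KC:CH = -1/6

Choose coordinates S = (0, 0), T = (1, 0), P = (0, 1), A = (-3, -2).
1. Q is the centroid of triangle SAT ⇒ Q = (-2/3, -2/3)
2. H lies on line AT with AH:HT = 4:(-5) ⇒ H = (-19, -10)
3. K is the intersection of line AS and line TQ ⇒ K = (-3/2, -1)
4. Z is the midpoint of QT ⇒ Z = (1/6, -1/3)
5. C is where the line through S parallel to QZ meets line KH ⇒ C = (2, 4/5)
C = K + t·(H−K) with t = -1/5, so KC:CH = t:(1−t) = -1/5:6/5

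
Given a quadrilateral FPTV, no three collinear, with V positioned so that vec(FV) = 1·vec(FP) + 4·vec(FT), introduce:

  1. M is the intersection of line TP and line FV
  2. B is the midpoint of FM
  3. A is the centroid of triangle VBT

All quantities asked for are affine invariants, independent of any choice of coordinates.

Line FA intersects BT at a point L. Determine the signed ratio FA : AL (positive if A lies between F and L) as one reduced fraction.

FA:AL = -4/3

Work in coordinates with F = (0, 0), P = (1, 0), T = (0, 1), V = (1, 4).
1. M is the intersection of line TP and line FV ⇒ M = (1/5, 4/5)
2. B is the midpoint of FM ⇒ B = (1/10, 2/5)
3. A is the centroid of triangle VBT ⇒ A = (11/30, 9/5)
line FA meets BT at L = (11/120, 9/20)
A = F + t·(L−F) with t = 4, so FA:AL = 4:-3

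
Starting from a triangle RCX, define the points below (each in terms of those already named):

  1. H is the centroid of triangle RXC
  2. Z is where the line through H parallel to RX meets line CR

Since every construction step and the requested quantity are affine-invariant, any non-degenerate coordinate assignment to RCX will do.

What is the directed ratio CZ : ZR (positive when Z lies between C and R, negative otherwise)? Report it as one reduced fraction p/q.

CZ:ZR = 2

Work in coordinates with R = (0, 0), C = (1, 0), X = (0, 1).
1. H is the centroid of triangle RXC ⇒ H = (1/3, 1/3)
2. Z is where the line through H parallel to RX meets line CR ⇒ Z = (1/3, 0)
Z = C + t·(R−C) with t = 2/3, so CZ:ZR = t:(1−t) = 2/3:1/3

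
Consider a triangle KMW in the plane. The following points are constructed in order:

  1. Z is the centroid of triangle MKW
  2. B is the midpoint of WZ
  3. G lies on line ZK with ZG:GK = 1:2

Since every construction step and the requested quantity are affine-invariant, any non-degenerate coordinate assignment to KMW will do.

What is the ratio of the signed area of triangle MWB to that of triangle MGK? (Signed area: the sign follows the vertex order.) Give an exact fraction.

Choose coordinates K = (0, 0), M = (1, 0), W = (0, 1).
1. Z is the centroid of triangle MKW ⇒ Z = (1/3, 1/3)
2. B is the midpoint of WZ ⇒ B = (1/6, 2/3)
3. G lies on line ZK with ZG:GK = 1:2 ⇒ G = (2/9, 2/9)
2·[MWB] = 1/6, 2·[MGK] = 2/9
[MWB]:[MGK] = 1/6:2/9 = 3/4

[MWB]:[MGK] = 3/4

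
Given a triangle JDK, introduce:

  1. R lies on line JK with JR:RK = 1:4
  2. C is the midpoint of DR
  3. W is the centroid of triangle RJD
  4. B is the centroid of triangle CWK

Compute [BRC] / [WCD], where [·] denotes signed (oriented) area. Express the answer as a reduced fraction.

[BRC]:[WCD] = -11/3

Work in coordinates with J = (0, 0), D = (1, 0), K = (0, 1).
1. R lies on line JK with JR:RK = 1:4 ⇒ R = (0, 1/5)
2. C is the midpoint of DR ⇒ C = (1/2, 1/10)
3. W is the centroid of triangle RJD ⇒ W = (1/3, 1/15)
4. B is the centroid of triangle CWK ⇒ B = (5/18, 7/18)
2·[BRC] = 11/90, 2·[WCD] = -1/30
[BRC]:[WCD] = 11/90:-1/30 = -11/3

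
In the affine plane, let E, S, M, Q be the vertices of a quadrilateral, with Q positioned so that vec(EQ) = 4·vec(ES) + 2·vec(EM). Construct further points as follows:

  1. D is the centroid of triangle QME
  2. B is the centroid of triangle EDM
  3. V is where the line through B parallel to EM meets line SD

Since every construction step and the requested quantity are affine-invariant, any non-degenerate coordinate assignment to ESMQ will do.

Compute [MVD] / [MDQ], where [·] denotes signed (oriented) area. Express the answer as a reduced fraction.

[MVD]:[MDQ] = 8/3

Work in coordinates with E = (0, 0), S = (1, 0), M = (0, 1), Q = (4, 2).
1. D is the centroid of triangle QME ⇒ D = (4/3, 1)
2. B is the centroid of triangle EDM ⇒ B = (4/9, 2/3)
3. V is where the line through B parallel to EM meets line SD ⇒ V = (4/9, -5/3)
2·[MVD] = 32/9, 2·[MDQ] = 4/3
[MVD]:[MDQ] = 32/9:4/3 = 8/3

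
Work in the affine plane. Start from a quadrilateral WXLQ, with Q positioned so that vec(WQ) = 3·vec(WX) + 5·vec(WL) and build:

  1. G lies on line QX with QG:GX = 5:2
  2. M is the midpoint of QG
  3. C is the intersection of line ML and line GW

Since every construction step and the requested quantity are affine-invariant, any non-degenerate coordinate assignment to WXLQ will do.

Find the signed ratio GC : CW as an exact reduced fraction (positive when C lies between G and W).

GC:CW = -35/32

Set W = (0, 0), X = (1, 0), L = (0, 1), Q = (3, 5); any affine frame gives the same invariant.
1. G lies on line QX with QG:GX = 5:2 ⇒ G = (11/7, 10/7)
2. M is the midpoint of QG ⇒ M = (16/7, 45/14)
3. C is the intersection of line ML and line GW ⇒ C = (-352/21, -320/21)
C = G + t·(W−G) with t = 35/3, so GC:CW = t:(1−t) = 35/3:-32/3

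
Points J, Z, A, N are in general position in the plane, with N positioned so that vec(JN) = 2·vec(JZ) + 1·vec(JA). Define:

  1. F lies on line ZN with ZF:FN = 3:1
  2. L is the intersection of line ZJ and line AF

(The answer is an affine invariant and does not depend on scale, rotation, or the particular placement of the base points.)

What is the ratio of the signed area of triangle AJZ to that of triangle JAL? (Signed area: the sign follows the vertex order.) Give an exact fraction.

[AJZ]:[JAL] = -1/7

Assign J = (0, 0), Z = (1, 0), A = (0, 1), N = (2, 1) — the answer is frame-independent, so this choice is without loss of generality.
1. F lies on line ZN with ZF:FN = 3:1 ⇒ F = (7/4, 3/4)
2. L is the intersection of line ZJ and line AF ⇒ L = (7, 0)
2·[AJZ] = 1, 2·[JAL] = -7
[AJZ]:[JAL] = 1:-7 = -1/7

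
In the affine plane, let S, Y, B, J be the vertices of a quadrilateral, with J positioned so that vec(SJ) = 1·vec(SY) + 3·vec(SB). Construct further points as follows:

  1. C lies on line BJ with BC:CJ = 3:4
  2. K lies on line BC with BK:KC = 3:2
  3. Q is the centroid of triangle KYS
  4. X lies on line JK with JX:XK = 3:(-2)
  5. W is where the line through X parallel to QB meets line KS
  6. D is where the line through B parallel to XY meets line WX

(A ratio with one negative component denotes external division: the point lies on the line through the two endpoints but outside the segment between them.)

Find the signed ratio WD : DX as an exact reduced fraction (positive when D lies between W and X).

WD:DX = -82/43

Work in coordinates with S = (0, 0), Y = (1, 0), B = (0, 1), J = (1, 3).
1. C lies on line BJ with BC:CJ = 3:4 ⇒ C = (3/7, 13/7)
2. K lies on line BC with BK:KC = 3:2 ⇒ K = (9/35, 53/35)
3. Q is the centroid of triangle KYS ⇒ Q = (44/105, 53/105)
4. X lies on line JK with JX:XK = 3:(-2) ⇒ X = (-43/35, -51/35)
5. W is where the line through X parallel to QB meets line KS ⇒ W = (-72/175, -424/175)
6. D is where the line through B parallel to XY meets line WX ⇒ D = (-1118/525, -206/525)
D = W + t·(X−W) with t = 82/39, so WD:DX = t:(1−t) = 82/39:-43/39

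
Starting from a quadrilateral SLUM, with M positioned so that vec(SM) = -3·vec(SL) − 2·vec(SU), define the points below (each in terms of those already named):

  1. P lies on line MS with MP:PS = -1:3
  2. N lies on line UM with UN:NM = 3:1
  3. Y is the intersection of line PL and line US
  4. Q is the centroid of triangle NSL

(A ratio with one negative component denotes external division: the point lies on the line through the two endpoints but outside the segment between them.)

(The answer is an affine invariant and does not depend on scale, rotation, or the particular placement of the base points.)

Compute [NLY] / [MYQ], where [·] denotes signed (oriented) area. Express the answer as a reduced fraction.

Work in coordinates with S = (0, 0), L = (1, 0), U = (0, 1), M = (-3, -2).
1. P lies on line MS with MP:PS = -1:3 ⇒ P = (-9/2, -3)
2. N lies on line UM with UN:NM = 3:1 ⇒ N = (-9/4, -5/4)
3. Y is the intersection of line PL and line US ⇒ Y = (0, -6/11)
4. Q is the centroid of triangle NSL ⇒ Q = (-5/12, -5/12)
2·[NLY] = -23/44, 2·[MYQ] = 131/132
[NLY]:[MYQ] = -23/44:131/132 = -69/131

[NLY]:[MYQ] = -69/131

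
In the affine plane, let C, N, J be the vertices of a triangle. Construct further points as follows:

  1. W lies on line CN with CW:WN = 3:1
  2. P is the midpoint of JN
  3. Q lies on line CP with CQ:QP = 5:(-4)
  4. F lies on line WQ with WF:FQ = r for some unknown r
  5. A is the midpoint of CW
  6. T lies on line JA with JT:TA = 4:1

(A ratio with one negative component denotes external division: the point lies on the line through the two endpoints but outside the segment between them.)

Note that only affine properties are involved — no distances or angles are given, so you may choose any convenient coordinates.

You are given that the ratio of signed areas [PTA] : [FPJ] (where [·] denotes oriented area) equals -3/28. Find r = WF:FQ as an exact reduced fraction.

Choose coordinates C = (0, 0), N = (1, 0), J = (0, 1).
1. W lies on line CN with CW:WN = 3:1 ⇒ W = (3/4, 0)
2. P is the midpoint of JN ⇒ P = (1/2, 1/2)
3. Q lies on line CP with CQ:QP = 5:(-4) ⇒ Q = (5/2, 5/2)
4. With WF:FQ = r, write λ = r/(r+1) so F = W + λ·(Q−W); F is affine-linear in λ
5. A is the midpoint of CW ⇒ A = (3/8, 0)
6. T lies on line JA with JT:TA = 4:1 ⇒ T = (3/10, 1/5)
Every point depending on F is an affine combination of F and λ-independent points, so each such coordinate is linear in λ; the λ² term in each signed area is a multiple of (Q−W)×(Q−W) = 0, so 2·[PTA] and 2·[FPJ] are each linear in λ. Evaluating at λ=0 and λ=1:
  2·[PTA] = 1/16,   2·[FPJ] = -17/8·λ + 1/8
So [PTA]:[FPJ] = (1/16) / (-17/8·λ + 1/8). Setting this equal to -3/28:
  1/16 = -3/28·(-17/8·λ + 1/8)  ⇒  λ = 1/3
Then r = λ/(1−λ) = (1/3)/(2/3) = 1/2. Check: with r = 1/2, F = (4/3, 5/6) and [PTA]:[FPJ] = -3/28 as required.

r = 1/2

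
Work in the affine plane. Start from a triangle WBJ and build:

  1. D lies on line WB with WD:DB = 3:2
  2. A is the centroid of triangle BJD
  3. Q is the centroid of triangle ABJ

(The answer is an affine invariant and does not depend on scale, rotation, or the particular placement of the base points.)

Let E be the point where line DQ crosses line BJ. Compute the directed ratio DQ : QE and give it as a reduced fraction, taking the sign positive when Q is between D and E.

DQ:QE = 8

Choose coordinates W = (0, 0), B = (1, 0), J = (0, 1).
1. D lies on line WB with WD:DB = 3:2 ⇒ D = (3/5, 0)
2. A is the centroid of triangle BJD ⇒ A = (8/15, 1/3)
3. Q is the centroid of triangle ABJ ⇒ Q = (23/45, 4/9)
line DQ meets BJ at E = (1/2, 1/2)
Q = D + t·(E−D) with t = 8/9, so DQ:QE = 8/9:1/9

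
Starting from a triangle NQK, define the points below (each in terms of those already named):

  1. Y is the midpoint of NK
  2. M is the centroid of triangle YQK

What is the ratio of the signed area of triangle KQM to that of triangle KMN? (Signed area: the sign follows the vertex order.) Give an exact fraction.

[KQM]:[KMN] = 1/2

Choose coordinates N = (0, 0), Q = (1, 0), K = (0, 1).
1. Y is the midpoint of NK ⇒ Y = (0, 1/2)
2. M is the centroid of triangle YQK ⇒ M = (1/3, 1/2)
2·[KQM] = -1/6, 2·[KMN] = -1/3
[KQM]:[KMN] = -1/6:-1/3 = 1/2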